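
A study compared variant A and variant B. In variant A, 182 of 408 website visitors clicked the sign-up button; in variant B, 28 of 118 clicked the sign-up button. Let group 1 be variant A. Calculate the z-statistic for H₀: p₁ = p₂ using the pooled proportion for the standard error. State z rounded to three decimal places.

p̂₁ = 182/408 = 0.44608, p̂₂ = 28/118 = 0.23729.
Pooling: p̂ = 210/526 = 0.39924.
SE = √[p̂(1−p̂)(1/n₁+1/n₂)] = √[0.39924·0.60076·(1/408+1/118)] ≈ 0.051190.
z = (p̂₁ − p̂₂)/SE = (0.44608 − 0.23729)/0.051190 = 0.20879/0.051190 = 4.079.

z = 4.079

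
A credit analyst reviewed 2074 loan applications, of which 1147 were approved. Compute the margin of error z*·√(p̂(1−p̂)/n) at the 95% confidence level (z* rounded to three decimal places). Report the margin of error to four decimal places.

The sample proportion is 1147/2074 = 0.55304.
SE(p̂) = √(0.55304·0.44696/2074) = 0.010917.
The 95% critical value is z* = 1.960.
Margin of error = z*·SE = 1.960 × 0.010917 = 0.0214.

ME = 0.0214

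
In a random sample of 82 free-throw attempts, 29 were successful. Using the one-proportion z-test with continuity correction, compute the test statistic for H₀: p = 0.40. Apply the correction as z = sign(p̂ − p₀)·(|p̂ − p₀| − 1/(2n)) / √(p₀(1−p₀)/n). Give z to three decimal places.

z = -0.744

p̂ = 29/82 = 0.35366. p̂ − p₀ = -0.046341.
1/(2n) = 0.006098.
Corrected numerator: |-0.046341| − 0.006098 = 0.040243.
SE₀ = √(0.40·0.60/82) = 0.054100.
z = −0.040243/0.054100 = -0.744.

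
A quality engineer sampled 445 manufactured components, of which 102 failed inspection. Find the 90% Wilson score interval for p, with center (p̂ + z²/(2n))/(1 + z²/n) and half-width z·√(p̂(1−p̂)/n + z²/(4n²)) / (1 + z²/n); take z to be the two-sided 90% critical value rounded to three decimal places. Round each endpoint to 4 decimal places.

(0.1981, 0.2636)

Here p̂ = 102/445 = 0.22921 and z = 1.645 (z² = 2.706025).
Denominator 1 + z²/n = 1 + 2.706025/445 = 1.006081.
Adjusted center: (0.22921 + z²/(2n))/1.006081 = 0.23085.
Radicand: p̂(1−p̂)/n + z²/(4n²) = 0.000397022 + 0.000003416 = 0.000400438.
Half-width = 1.645·√0.000400438/1.006081 = 0.03272.
CI: 0.23085 ± 0.03272 = (0.1981, 0.2636).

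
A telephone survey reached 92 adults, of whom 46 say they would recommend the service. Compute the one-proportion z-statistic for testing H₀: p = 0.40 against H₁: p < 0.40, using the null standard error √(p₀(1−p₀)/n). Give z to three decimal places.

Sample proportion p̂ = 46/92 = 0.50000.
Under H₀, SE = √(p₀(1−p₀)/n) = √(0.40·0.60/92) = √0.002608696 = 0.051075.
Test statistic: z = 0.10000/0.051075 = 1.958.

z = 1.958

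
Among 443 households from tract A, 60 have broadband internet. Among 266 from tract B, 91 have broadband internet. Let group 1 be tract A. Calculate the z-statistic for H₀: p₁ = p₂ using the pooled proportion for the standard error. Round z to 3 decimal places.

p̂₁ = 60/443 = 0.13544, p̂₂ = 91/266 = 0.34211.
Pooling: p̂ = 151/709 = 0.21298.
SE = √[p̂(1−p̂)(1/n₁+1/n₂)] = √[0.21298·0.78702·(1/443+1/266)] ≈ 0.031757.
z = -0.20667/0.031757 = -6.508.

z = -6.508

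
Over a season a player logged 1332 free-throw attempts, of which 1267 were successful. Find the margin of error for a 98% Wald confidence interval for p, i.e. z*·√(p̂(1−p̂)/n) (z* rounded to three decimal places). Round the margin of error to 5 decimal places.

ME = 0.01373

The sample proportion is 1267/1332 = 0.95120.
SE = √(p̂(1−p̂)/n) = √(0.046417/1332) = 0.005903.
z* = 2.326 at the 98% level.
ME = 2.326·0.005903 = 0.01373.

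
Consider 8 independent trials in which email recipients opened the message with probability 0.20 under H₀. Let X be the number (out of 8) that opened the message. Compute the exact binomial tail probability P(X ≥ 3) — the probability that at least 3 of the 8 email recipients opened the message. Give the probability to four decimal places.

P = 0.2031

X ~ Binomial(n=8, p=0.20).
P(X ≥ 3) = Σ_{j=3}^{8} C(8,j)·0.20^j·0.80^{8−j}.
= 0.146801 + 0.045875 + 0.009175 + 0.001147 + 0.000082 + 0.000003 = 0.2031.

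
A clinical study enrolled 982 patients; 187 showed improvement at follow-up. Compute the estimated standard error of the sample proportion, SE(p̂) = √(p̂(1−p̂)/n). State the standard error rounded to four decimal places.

SE = 0.0125

The sample proportion is 187/982 = 0.19043.
p̂(1−p̂) = 0.19043·0.80957 = 0.154166.
SE = √(0.154166/982) = 0.0125.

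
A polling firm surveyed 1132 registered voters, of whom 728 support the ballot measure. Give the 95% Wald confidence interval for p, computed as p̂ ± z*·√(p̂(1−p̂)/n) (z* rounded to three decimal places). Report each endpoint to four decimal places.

(0.6152, 0.6710)

With x = 728 successes in n = 1132, p̂ = 0.64311.
Standard error of p̂: √(0.229520/1132) = √0.000202756 = 0.014239.
The 95% critical value is z* = 1.960.
Margin of error: 1.960 × 0.014239 = 0.02791.
So the interval runs from 0.6152 to 0.6710.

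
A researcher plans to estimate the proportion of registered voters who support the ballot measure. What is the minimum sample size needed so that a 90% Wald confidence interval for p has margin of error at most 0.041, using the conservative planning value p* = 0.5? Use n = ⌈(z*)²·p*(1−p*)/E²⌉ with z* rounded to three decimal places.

n = 403

For 90% confidence, z* = 1.645.
p*(1−p*) = 0.2500.
Required n before rounding: 2.706025 × 0.2500 / 0.041² = 402.443.
Rounding up, n = 403.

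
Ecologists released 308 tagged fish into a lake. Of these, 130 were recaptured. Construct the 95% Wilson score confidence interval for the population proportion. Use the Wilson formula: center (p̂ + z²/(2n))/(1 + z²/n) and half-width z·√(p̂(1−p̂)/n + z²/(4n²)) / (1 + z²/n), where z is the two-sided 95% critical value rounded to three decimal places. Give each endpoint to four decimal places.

(0.3682, 0.4779)

Here p̂ = 130/308 = 0.42208 and z = 1.960 (z² = 3.841600).
Denominator 1 + z²/n = 1 + 3.841600/308 = 1.012473.
Center = (0.42208 + 0.006236)/1.012473 = 0.42304.
Radicand: p̂(1−p̂)/n + z²/(4n²) = 0.000791975 + 0.000010124 = 0.000802099.
Half-width = 1.960·√0.000802099/1.012473 = 0.05483.
CI: 0.42304 ± 0.05483 = (0.3682, 0.4779).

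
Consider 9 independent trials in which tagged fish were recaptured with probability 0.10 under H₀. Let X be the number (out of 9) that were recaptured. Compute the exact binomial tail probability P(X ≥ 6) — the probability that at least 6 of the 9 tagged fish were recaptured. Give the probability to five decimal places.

P = 0.00006

X is binomial with n = 9 and p = 0.10.
P(X ≥ 6) = C(9,6)·0.10^6·0.90^3 + C(9,7)·0.10^7·0.90^2 + C(9,8)·0.10^8·0.90^1 + C(9,9)·0.10^9·0.90^0.
= 0.000061 + 0.000003 + 0.000000 + 0.000000 = 0.00006.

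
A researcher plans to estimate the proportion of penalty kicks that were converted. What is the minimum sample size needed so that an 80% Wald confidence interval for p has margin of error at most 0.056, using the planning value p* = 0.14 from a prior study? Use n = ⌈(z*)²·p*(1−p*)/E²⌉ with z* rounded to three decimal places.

z* = 1.282 at the 80% level.
p*(1−p*) = 0.14·0.86 = 0.1204.
(z*)²·p*(1−p*)/E² = 1.643524·0.1204/0.003136 = 63.100.
Rounding up, n = 64.

n = 64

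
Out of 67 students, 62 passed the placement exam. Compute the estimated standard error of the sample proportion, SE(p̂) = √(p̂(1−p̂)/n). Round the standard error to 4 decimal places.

p̂ = 62/67 = 0.92537.
p̂(1−p̂) = 0.069060.
SE = √(0.069060/67) = 0.0321.

SE = 0.0321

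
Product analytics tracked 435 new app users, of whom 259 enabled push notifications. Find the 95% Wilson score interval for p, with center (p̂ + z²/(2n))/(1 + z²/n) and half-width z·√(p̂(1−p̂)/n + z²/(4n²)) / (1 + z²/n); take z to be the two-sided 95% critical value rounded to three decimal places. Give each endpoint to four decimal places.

(0.5486, 0.6405)

p̂ = 259/435 = 0.59540; z = 1.960, so z² = 3.841600.
1 + z²/n = 1.008831.
Adjusted center: (0.59540 + z²/(2n))/1.008831 = 0.59457.
Radicand: p̂(1−p̂)/n + z²/(4n²) = 0.000553789 + 0.000005075 = 0.000558864.
Half-width = 1.960·√0.000558864/1.008831 = 0.04593.
Interval: 0.59457 ± 0.04593 → (0.5486, 0.6405).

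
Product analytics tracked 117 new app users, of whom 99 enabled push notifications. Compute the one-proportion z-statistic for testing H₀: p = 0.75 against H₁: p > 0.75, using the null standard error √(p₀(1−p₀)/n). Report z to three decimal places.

Sample proportion p̂ = 99/117 = 0.84615.
Under H₀, SE = √(p₀(1−p₀)/n) = √(0.75·0.25/117) = √0.001602564 = 0.040032.
Test statistic: z = 0.09615/0.040032 = 2.402.

z = 2.402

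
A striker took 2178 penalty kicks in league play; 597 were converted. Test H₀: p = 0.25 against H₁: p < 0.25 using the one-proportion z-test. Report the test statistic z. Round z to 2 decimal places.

z = 2.60

Sample proportion p̂ = 597/2178 = 0.27410.
SE₀ = √(0.25·0.75/2178) = 0.009278.
z = (p̂ − p₀)/SE = (0.27410 − 0.25)/0.009278 = 2.60.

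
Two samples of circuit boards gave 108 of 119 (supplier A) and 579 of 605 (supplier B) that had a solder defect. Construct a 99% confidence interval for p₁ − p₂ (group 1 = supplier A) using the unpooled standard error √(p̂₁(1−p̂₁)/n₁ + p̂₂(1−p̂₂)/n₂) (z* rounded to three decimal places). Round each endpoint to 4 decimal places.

p̂₁ = 0.90756, p̂₂ = 0.95702, so the observed difference is -0.04946.
SE = √(0.000704978 + 0.000067981) = √0.000772959 = 0.027802.
z* = 2.576 at the 99% level. Margin = 2.576·0.027802 = 0.07162.
So the interval runs from -0.1211 to 0.0222.

(-0.1211, 0.0222)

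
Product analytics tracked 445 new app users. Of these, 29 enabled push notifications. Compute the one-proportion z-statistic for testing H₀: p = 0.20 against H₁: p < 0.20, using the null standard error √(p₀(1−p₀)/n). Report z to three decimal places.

z = -7.111

The sample proportion is 29/445 = 0.06517.
SE₀ = √(0.20·0.80/445) = 0.018962.
Test statistic: z = -0.13483/0.018962 = -7.111.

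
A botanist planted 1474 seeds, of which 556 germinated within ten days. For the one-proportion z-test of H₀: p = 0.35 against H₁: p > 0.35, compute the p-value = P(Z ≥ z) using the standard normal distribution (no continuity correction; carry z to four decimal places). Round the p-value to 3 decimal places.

p-value = 0.014

With x = 556 successes in n = 1474, p̂ = 0.37720.
Under H₀, SE = √(p₀(1−p₀)/n) = √(0.35·0.65/1474) = √0.000154342 = 0.012423.
Test statistic (full precision, shown to 4 dp): z = (556/1474 − 0.35)/SE₀ ≈ 2.1898.
From the standard normal, P(Z ≥ z) = 0.014.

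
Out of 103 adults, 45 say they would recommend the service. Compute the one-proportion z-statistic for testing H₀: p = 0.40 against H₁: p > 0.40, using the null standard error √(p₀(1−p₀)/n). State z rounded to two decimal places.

z = 0.76

p̂ = 45/103 = 0.43689.
SE₀ = √(0.40·0.60/103) = 0.048271.
z = (p̂ − p₀)/SE = (0.43689 − 0.40)/0.048271 = 0.76.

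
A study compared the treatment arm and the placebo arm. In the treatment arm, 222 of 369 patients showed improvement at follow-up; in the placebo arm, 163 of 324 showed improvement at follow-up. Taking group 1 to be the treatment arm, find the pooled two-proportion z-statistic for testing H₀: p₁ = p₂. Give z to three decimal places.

p̂₁ = 222/369 = 0.60163, p̂₂ = 163/324 = 0.50309.
Pooled p̂ = (222+163)/(369+324) = 385/693 = 0.55556.
SE = √[p̂(1−p̂)(1/n₁+1/n₂)] = √[0.55556·0.44444·(1/369+1/324)] ≈ 0.037831.
z = (p̂₁ − p̂₂)/SE = (0.60163 − 0.50309)/0.037831 = 0.09854/0.037831 = 2.605.

z = 2.605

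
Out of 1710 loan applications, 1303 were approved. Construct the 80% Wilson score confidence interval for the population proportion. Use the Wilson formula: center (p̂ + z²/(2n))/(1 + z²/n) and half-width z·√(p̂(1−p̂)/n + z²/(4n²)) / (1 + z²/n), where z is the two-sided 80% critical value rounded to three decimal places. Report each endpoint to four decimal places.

p̂ = 1303/1710 = 0.76199; z = 1.282, so z² = 1.643524.
Denominator 1 + z²/n = 1 + 1.643524/1710 = 1.000961.
Adjusted center: (0.76199 + z²/(2n))/1.000961 = 0.76174.
Radicand: p̂(1−p̂)/n + z²/(4n²) = 0.000106060 + 0.000000141 = 0.000106201.
Half-width = z·√(radicand)/denom = 1.282·0.010305/1.000961 = 0.01320.
Interval: 0.76174 ± 0.01320 → (0.7485, 0.7749).

(0.7485, 0.7749)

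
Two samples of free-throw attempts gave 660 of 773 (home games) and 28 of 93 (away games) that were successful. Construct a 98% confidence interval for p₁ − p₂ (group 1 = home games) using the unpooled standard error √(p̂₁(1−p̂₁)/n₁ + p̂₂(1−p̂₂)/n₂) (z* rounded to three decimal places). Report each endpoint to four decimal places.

(0.4382, 0.6673)

p̂₁ = 0.85382, p̂₂ = 0.30108, so the observed difference is 0.55274.
SE = √(0.000161467 + 0.002262677) = √0.002424144 = 0.049236.
For 98% confidence, z* = 2.326. Margin of error = 0.11452.
CI: 0.55274 ± 0.11452 = (0.4382, 0.6673).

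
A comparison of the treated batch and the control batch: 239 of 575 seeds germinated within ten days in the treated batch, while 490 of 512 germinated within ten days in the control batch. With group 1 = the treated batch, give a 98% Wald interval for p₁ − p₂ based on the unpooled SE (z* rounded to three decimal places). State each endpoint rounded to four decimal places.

p̂₁ = 239/575 = 0.41565, p̂₂ = 490/512 = 0.95703; p̂₁ − p̂₂ = -0.54138.
SE = √(0.000422409 + 0.000080317) = √0.000502726 = 0.022422.
z* = 2.326 at the 98% level. Margin = 2.326·0.022422 = 0.05215.
Interval: -0.54138 ± 0.05215 → (-0.5935, -0.4892).

(-0.5935, -0.4892)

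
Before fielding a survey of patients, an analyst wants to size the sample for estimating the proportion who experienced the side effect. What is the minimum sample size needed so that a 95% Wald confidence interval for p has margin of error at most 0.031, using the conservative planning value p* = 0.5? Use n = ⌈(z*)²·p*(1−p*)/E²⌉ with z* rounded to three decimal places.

n = 1000

For 95% confidence, z* = 1.960.
p*(1−p*) = 0.2500.
Required n before rounding: 3.841600 × 0.2500 / 0.031² = 999.376.
⌈999.376⌉ = 1000.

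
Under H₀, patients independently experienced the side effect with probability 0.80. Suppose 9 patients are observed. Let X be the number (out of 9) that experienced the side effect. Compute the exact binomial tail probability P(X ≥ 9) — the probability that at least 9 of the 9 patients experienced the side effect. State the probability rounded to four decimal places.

X ~ Binomial(n=9, p=0.80).
P(X ≥ 9) = C(9,9)·0.80^9·0.20^0.
= 0.134218 = 0.1342.

P = 0.1342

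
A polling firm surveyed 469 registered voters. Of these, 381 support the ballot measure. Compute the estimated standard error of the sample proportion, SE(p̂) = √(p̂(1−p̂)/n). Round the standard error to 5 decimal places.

SE = 0.01803

With x = 381 successes in n = 469, p̂ = 0.81237.
p̂(1−p̂) = 0.152425.
SE = √(0.152425/469) = √0.000325000 = 0.01803.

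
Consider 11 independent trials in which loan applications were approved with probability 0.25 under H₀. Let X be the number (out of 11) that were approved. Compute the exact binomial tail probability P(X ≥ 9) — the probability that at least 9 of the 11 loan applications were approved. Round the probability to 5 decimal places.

X is binomial with n = 11 and p = 0.25.
P(X ≥ 9) = C(11,9)·0.25^9·0.75^2 + C(11,10)·0.25^10·0.75^1 + C(11,11)·0.25^11·0.75^0.
= 0.000118 + 0.000008 + 0.000000 = 0.00013.

P = 0.00013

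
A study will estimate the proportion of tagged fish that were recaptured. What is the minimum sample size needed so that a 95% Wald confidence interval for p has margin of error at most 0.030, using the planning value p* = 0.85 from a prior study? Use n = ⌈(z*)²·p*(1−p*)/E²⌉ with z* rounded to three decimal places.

n = 545

z* = 1.960 at the 95% level.
p*(1−p*) = 0.85·0.15 = 0.1275.
(z*)²·p*(1−p*)/E² = 3.841600·0.1275/0.000900 = 544.227.
Rounding up, n = 545.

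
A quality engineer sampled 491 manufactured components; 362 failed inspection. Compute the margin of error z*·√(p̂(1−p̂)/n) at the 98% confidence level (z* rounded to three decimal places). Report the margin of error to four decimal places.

ME = 0.0462

With x = 362 successes in n = 491, p̂ = 0.73727.
SE(p̂) = √(0.73727·0.26273/491) = 0.019862.
The 98% critical value is z* = 2.326.
So ME = 0.0462.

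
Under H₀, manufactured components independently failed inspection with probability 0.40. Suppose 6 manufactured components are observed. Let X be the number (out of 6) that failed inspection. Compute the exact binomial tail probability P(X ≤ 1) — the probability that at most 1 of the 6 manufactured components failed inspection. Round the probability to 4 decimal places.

P = 0.2333

X ~ Binomial(n=6, p=0.40).
P(X ≤ 1) = C(6,0)·0.40^0·0.60^6 + C(6,1)·0.40^1·0.60^5.
= 0.046656 + 0.186624 = 0.2333.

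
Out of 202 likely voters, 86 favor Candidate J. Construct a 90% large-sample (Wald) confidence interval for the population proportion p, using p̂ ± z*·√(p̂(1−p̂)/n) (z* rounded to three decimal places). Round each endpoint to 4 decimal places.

(0.3685, 0.4830)

The sample proportion is 86/202 = 0.42574.
Standard error of p̂: √(0.244486/202) = √0.001210326 = 0.034790.
The 90% critical value is z* = 1.645.
Margin = 1.645·0.034790 = 0.05723.
So the interval runs from 0.3685 to 0.4830.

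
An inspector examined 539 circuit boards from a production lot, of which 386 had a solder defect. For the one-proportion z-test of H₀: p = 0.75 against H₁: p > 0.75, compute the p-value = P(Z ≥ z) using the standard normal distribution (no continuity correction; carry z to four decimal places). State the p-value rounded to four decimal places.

p-value = 0.9653

With x = 386 successes in n = 539, p̂ = 0.71614.
SE₀ = √(0.75·0.25/539) = 0.018651.
z = (p̂ − p₀)/SE = (386/539 − 0.75)/0.018651 ≈ -1.8154.
p-value = P(Z ≥ z) with z = -1.8154 → 0.9653.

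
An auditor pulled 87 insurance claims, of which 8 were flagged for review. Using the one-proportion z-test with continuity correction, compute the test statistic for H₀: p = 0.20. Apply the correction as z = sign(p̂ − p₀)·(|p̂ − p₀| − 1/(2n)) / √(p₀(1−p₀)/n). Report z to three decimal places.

Sample proportion p̂ = 8/87 = 0.09195. p̂ − p₀ = -0.108046.
Continuity correction 1/(2n) = 1/174 = 0.005747.
Corrected numerator: |-0.108046| − 0.005747 = 0.102299.
Null standard error: √(0.20·0.80/87) = √0.001839080 = 0.042885.
z = (−)0.102299/0.042885 = -2.385.

z = -2.385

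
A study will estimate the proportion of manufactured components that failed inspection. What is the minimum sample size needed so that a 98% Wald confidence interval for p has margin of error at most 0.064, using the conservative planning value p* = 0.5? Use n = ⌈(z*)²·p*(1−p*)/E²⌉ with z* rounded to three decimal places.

n = 331

z* = 2.326 at the 98% level.
p*(1−p*) = 0.50·0.50 = 0.2500.
(z*)²·p*(1−p*)/E² = 5.410276·0.2500/0.004096 = 330.217.
Rounding up, n = 331.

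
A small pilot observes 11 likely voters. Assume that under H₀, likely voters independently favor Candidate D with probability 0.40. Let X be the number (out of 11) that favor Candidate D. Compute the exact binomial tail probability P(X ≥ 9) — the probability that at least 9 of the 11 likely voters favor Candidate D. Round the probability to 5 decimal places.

P = 0.00592

X ~ Binomial(n=11, p=0.40).
P(X ≥ 9) = C(11,9)·0.40^9·0.60^2 + C(11,10)·0.40^10·0.60^1 + C(11,11)·0.40^11·0.60^0.
= 0.005190 + 0.000692 + 0.000042 = 0.00592.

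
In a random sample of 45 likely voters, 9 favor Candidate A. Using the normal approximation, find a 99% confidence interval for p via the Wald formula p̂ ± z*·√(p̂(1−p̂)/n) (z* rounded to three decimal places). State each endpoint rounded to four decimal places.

Sample proportion p̂ = 9/45 = 0.20000.
SE = √(p̂(1−p̂)/n) = √(0.160000/45) = 0.059628.
For 99% confidence, z* = 2.576.
Margin = 2.576·0.059628 = 0.15360.
CI: 0.20000 ± 0.15360 = (0.0464, 0.3536).

(0.0464, 0.3536)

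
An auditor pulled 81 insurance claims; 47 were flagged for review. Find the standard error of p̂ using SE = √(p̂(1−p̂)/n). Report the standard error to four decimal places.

SE = 0.0548

p̂ = 47/81 = 0.58025.
p̂(1−p̂) = 0.243560.
SE = √(0.243560/81) = 0.0548.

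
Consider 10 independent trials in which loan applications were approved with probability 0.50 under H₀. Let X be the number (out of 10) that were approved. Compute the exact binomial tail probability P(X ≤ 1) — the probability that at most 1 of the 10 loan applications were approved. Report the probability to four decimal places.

P = 0.0107

X ~ Binomial(n=10, p=0.50).
P(X ≤ 1) = C(10,0)·0.50^0·0.50^10 + C(10,1)·0.50^1·0.50^9.
= 0.000977 + 0.009766 = 0.0107.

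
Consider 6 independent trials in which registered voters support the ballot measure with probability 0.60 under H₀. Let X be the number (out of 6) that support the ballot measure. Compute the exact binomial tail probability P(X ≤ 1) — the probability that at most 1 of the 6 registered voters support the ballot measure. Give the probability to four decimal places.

X is binomial with n = 6 and p = 0.60.
P(X ≤ 1) = C(6,0)·0.60^0·0.40^6 + C(6,1)·0.60^1·0.40^5.
= 0.004096 + 0.036864 = 0.0410.

P = 0.0410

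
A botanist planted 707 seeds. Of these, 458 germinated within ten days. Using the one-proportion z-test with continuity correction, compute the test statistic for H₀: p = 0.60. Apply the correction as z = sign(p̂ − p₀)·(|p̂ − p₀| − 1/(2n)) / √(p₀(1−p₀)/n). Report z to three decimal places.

Sample proportion p̂ = 458/707 = 0.64781. p̂ − p₀ = 0.047808.
Continuity correction 1/(2n) = 1/1414 = 0.000707.
Corrected numerator: |0.047808| − 0.000707 = 0.047101.
Under H₀, SE = √(p₀(1−p₀)/n) = √(0.60·0.40/707) = √0.000339463 = 0.018425.
z = (+)0.047101/0.018425 = 2.556.

z = 2.556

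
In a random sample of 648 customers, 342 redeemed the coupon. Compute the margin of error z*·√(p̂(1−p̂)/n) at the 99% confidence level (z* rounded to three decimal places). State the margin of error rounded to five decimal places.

p̂ = 342/648 = 0.52778.
Standard error of p̂: √(0.249228/648) = √0.000384612 = 0.019612.
The 99% critical value is z* = 2.576.
Margin of error = z*·SE = 2.576 × 0.019612 = 0.05052.

ME = 0.05052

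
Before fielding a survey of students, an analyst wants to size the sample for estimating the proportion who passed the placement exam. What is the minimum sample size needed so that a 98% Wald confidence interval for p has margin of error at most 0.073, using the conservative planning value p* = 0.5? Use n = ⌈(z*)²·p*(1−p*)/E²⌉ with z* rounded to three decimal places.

z* = 2.326 at the 98% level.
p*(1−p*) = 0.2500.
Required n before rounding: 5.410276 × 0.2500 / 0.073² = 253.813.
Rounding up, n = 254.

n = 254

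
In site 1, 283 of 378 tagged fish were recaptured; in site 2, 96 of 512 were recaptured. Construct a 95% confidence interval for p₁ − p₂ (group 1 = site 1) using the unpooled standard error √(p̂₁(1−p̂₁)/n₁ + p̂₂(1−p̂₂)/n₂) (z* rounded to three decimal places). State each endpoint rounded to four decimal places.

p̂₁ = 0.74868, p̂₂ = 0.18750, so the observed difference is 0.56118.
Unpooled SE = √(p̂₁(1−p̂₁)/n₁ + p̂₂(1−p̂₂)/n₂) = √(0.000497777 + 0.000297546) = 0.028201.
The 95% critical value is z* = 1.960. Margin = 1.960·0.028201 = 0.05527.
So the interval runs from 0.5059 to 0.6165.

(0.5059, 0.6165)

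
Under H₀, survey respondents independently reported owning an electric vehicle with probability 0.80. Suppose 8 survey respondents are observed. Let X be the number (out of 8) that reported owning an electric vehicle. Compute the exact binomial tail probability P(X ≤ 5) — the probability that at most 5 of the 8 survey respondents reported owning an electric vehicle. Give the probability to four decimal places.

P = 0.2031

X is binomial with n = 8 and p = 0.80.
P(X ≤ 5) = Σ_{j=0}^{5} C(8,j)·0.80^j·0.20^{8−j}.
= 0.000003 + 0.000082 + 0.001147 + 0.009175 + 0.045875 + 0.146801 = 0.2031.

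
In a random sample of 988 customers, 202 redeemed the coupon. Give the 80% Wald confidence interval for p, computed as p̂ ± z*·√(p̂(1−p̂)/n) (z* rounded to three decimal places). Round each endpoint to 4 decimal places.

With x = 202 successes in n = 988, p̂ = 0.20445.
SE = √(p̂(1−p̂)/n) = √(0.162652/988) = 0.012831.
For 80% confidence, z* = 1.282.
Margin of error: 1.282 × 0.012831 = 0.01645.
So the interval runs from 0.1880 to 0.2209.

(0.1880, 0.2209)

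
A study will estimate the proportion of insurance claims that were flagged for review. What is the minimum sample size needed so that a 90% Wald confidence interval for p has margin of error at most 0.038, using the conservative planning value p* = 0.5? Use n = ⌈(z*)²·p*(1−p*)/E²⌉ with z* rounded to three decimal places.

n = 469

For 90% confidence, z* = 1.645.
p*(1−p*) = 0.50·0.50 = 0.2500.
(z*)²·p*(1−p*)/E² = 2.706025·0.2500/0.001444 = 468.495.
⌈468.495⌉ = 469.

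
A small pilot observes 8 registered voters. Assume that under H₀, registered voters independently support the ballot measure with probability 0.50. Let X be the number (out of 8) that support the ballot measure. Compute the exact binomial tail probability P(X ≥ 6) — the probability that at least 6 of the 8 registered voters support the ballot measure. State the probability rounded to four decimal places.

X ~ Binomial(n=8, p=0.50).
P(X ≥ 6) = C(8,6)·0.50^6·0.50^2 + C(8,7)·0.50^7·0.50^1 + C(8,8)·0.50^8·0.50^0.
= 0.109375 + 0.031250 + 0.003906 = 0.1445.

P = 0.1445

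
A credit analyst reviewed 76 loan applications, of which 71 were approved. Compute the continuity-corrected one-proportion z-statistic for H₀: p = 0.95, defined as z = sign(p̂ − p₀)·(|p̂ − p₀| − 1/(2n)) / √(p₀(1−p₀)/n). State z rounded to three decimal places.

z = -0.368

p̂ = 71/76 = 0.93421. p̂ − p₀ = -0.015789.
1/(2n) = 0.006579.
Corrected numerator: |-0.015789| − 0.006579 = 0.009210.
Under H₀, SE = √(p₀(1−p₀)/n) = √(0.95·0.05/76) = √0.000625000 = 0.025000.
z = (−)0.009210/0.025000 = -0.368.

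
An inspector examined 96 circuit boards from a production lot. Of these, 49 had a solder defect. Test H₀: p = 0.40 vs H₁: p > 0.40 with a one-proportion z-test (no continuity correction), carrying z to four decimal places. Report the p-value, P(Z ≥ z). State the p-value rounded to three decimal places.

p-value = 0.014

Sample proportion p̂ = 49/96 = 0.51042.
Null standard error: √(0.40·0.60/96) = √0.002500000 = 0.050000.
Test statistic (full precision, shown to 4 dp): z = (49/96 − 0.40)/SE₀ ≈ 2.2083.
p-value = P(Z ≥ z) with z = 2.2083 → 0.014.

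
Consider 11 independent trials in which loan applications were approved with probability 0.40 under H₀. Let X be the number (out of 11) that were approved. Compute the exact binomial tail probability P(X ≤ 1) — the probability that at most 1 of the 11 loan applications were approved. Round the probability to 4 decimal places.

P = 0.0302

X is binomial with n = 11 and p = 0.40.
P(X ≤ 1) = C(11,0)·0.40^0·0.60^11 + C(11,1)·0.40^1·0.60^10.
= 0.003628 + 0.026605 = 0.0302.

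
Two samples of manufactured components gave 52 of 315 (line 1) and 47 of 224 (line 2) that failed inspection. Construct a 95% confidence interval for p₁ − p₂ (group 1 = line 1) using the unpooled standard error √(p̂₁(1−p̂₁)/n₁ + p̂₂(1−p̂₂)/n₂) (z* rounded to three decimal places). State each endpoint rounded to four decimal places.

p̂₁ = 52/315 = 0.16508, p̂₂ = 47/224 = 0.20982; p̂₁ − p̂₂ = -0.04474.
Unpooled SE = √(p̂₁(1−p̂₁)/n₁ + p̂₂(1−p̂₂)/n₂) = √(0.000437550 + 0.000740162) = 0.034318.
For 95% confidence, z* = 1.960. Margin = 1.960·0.034318 = 0.06726.
CI: -0.04474 ± 0.06726 = (-0.1120, 0.0225).

(-0.1120, 0.0225)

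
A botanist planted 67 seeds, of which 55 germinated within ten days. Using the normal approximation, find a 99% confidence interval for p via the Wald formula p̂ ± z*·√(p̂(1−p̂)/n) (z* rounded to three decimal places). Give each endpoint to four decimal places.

(0.7002, 0.9416)

With x = 55 successes in n = 67, p̂ = 0.82090.
SE(p̂) = √(0.82090·0.17910/67) = 0.046845.
z* = 2.576 at the 99% level.
Margin = 2.576·0.046845 = 0.12067.
So the interval runs from 0.7002 to 0.9416.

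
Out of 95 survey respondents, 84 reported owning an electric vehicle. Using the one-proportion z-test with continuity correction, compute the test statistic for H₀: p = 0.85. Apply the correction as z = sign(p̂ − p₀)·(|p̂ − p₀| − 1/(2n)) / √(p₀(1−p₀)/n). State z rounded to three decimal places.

z = 0.790

With x = 84 successes in n = 95, p̂ = 0.88421. p̂ − p₀ = 0.034211.
1/(2n) = 0.005263.
Corrected numerator: |0.034211| − 0.005263 = 0.028948.
Under H₀, SE = √(p₀(1−p₀)/n) = √(0.85·0.15/95) = √0.001342105 = 0.036635.
z = +0.028948/0.036635 = 0.790.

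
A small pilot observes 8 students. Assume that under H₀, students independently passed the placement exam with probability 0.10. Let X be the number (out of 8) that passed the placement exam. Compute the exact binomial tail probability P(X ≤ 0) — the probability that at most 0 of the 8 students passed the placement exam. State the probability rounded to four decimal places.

P = 0.4305

X is binomial with n = 8 and p = 0.10.
P(X ≤ 0) = C(8,0)·0.10^0·0.90^8.
= 0.430467 = 0.4305.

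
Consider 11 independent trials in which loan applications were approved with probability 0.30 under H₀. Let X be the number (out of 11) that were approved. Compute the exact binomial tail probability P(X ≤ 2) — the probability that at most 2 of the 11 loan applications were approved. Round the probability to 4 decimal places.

X ~ Binomial(n=11, p=0.30).
P(X ≤ 2) = C(11,0)·0.30^0·0.70^11 + C(11,1)·0.30^1·0.70^10 + C(11,2)·0.30^2·0.70^9.
= 0.019773 + 0.093217 + 0.199750 = 0.3127.

P = 0.3127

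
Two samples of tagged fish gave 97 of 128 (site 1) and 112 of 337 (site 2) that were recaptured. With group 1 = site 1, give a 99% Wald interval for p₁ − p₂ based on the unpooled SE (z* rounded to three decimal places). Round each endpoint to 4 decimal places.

(0.3076, 0.5433)

p̂₁ = 0.75781, p̂₂ = 0.33234, so the observed difference is 0.42547.
Unpooled SE = √(p̂₁(1−p̂₁)/n₁ + p̂₂(1−p̂₂)/n₂) = √(0.001433849 + 0.000658432) = 0.045741.
z* = 2.576 at the 99% level. Margin of error = 0.11783.
CI: 0.42547 ± 0.11783 = (0.3076, 0.5433).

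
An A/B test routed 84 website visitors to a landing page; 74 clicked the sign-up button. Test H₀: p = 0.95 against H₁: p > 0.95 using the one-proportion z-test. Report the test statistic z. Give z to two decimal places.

z = -2.90

Sample proportion p̂ = 74/84 = 0.88095.
Under H₀, SE = √(p₀(1−p₀)/n) = √(0.95·0.05/84) = √0.000565476 = 0.023780.
z = (0.88095 − 0.95)/0.023780 = -0.06905/0.023780 = -2.90.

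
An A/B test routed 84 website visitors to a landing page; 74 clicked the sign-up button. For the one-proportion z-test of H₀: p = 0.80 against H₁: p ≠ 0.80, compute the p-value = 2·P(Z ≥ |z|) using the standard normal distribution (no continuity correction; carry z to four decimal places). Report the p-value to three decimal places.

p-value = 0.064

The sample proportion is 74/84 = 0.88095.
Null standard error: √(0.80·0.20/84) = √0.001904762 = 0.043644.
z = (p̂ − p₀)/SE = (74/84 − 0.80)/0.043644 ≈ 1.8549.
p-value = 2·P(Z ≥ |z|) with z = 1.8549 → 0.064.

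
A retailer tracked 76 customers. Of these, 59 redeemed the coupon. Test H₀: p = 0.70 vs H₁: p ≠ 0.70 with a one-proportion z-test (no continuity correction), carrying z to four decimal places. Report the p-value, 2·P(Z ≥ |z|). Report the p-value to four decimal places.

Sample proportion p̂ = 59/76 = 0.77632.
Null standard error: √(0.70·0.30/76) = √0.002763158 = 0.052566.
Test statistic (full precision, shown to 4 dp): z = (59/76 − 0.70)/SE₀ ≈ 1.4518.
From the standard normal, 2·P(Z ≥ |z|) = 0.1466.

p-value = 0.1466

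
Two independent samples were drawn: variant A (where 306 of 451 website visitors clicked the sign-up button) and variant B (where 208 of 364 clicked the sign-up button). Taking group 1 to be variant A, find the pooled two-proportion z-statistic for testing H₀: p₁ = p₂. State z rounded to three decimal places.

z = 3.148

p̂₁ = 306/451 = 0.67849, p̂₂ = 208/364 = 0.57143.
Pooling: p̂ = 514/815 = 0.63067.
SE = √[p̂(1−p̂)(1/n₁+1/n₂)] = √[0.63067·0.36933·(1/451+1/364)] ≈ 0.034005.
z = 0.10706/0.034005 = 3.148.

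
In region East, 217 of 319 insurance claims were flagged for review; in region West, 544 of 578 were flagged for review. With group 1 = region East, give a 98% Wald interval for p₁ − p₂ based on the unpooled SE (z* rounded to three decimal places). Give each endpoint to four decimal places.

p̂₁ = 217/319 = 0.68025, p̂₂ = 544/578 = 0.94118; p̂₁ − p̂₂ = -0.26093.
Unpooled SE = √(p̂₁(1−p̂₁)/n₁ + p̂₂(1−p̂₂)/n₂) = √(0.000681848 + 0.000095784) = 0.027886.
z* = 2.326 at the 98% level. Margin of error = 0.06486.
So the interval runs from -0.3258 to -0.1961.

(-0.3258, -0.1961)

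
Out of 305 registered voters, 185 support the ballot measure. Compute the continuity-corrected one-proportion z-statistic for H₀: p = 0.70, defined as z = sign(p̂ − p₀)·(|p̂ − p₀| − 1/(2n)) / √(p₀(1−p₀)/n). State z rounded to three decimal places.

z = -3.499

p̂ = 185/305 = 0.60656. p̂ − p₀ = -0.093443.
1/(2n) = 0.001639.
Corrected numerator: |-0.093443| − 0.001639 = 0.091804.
Under H₀, SE = √(p₀(1−p₀)/n) = √(0.70·0.30/305) = √0.000688525 = 0.026240.
z = (−)0.091804/0.026240 = -3.499.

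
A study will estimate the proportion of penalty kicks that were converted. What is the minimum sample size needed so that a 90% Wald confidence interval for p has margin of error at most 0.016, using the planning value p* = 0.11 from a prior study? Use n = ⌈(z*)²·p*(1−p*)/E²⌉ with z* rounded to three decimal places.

z* = 1.645 at the 90% level.
p*(1−p*) = 0.11·0.89 = 0.0979.
Required n before rounding: 2.706025 × 0.0979 / 0.016² = 1034.843.
⌈1034.843⌉ = 1035.

n = 1035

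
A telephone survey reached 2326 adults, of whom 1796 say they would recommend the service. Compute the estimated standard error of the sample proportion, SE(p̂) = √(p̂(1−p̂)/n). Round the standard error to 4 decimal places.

SE = 0.0087

The sample proportion is 1796/2326 = 0.77214.
p̂(1−p̂) = 0.175940.
SE = √(0.175940/2326) = 0.0087.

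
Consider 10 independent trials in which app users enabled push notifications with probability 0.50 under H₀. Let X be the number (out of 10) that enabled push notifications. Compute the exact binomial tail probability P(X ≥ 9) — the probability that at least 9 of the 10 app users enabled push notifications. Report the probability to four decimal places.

X is binomial with n = 10 and p = 0.50.
P(X ≥ 9) = C(10,9)·0.50^9·0.50^1 + C(10,10)·0.50^10·0.50^0.
= 0.009766 + 0.000977 = 0.0107.

P = 0.0107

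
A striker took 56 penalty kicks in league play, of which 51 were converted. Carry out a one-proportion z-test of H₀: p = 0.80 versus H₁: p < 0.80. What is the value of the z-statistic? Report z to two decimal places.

z = 2.07

The sample proportion is 51/56 = 0.91071.
Null standard error: √(0.80·0.20/56) = √0.002857143 = 0.053452.
Test statistic: z = 0.11071/0.053452 = 2.07.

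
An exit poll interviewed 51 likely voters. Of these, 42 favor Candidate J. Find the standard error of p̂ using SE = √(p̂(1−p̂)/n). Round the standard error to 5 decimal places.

Sample proportion p̂ = 42/51 = 0.82353.
p̂(1−p̂) = 0.82353·0.17647 = 0.145328.
SE = √(0.145328/51) = 0.05338.

SE = 0.05338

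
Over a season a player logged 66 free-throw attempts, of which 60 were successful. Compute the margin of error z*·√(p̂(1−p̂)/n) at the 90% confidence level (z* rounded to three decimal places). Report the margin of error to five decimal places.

ME = 0.05821

p̂ = 60/66 = 0.90909.
SE(p̂) = √(0.90909·0.09091/66) = 0.035386.
z* = 1.645 at the 90% level.
Margin of error = z*·SE = 1.645 × 0.035386 = 0.05821.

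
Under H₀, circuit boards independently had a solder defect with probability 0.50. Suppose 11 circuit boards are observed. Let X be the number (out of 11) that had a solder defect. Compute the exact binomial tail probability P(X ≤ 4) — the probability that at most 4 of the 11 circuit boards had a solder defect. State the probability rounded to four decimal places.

P = 0.2744

X ~ Binomial(n=11, p=0.50).
P(X ≤ 4) = Σ_{j=0}^{4} C(11,j)·0.50^j·0.50^{11−j}.
= 0.000488 + 0.005371 + 0.026855 + 0.080566 + 0.161133 = 0.2744.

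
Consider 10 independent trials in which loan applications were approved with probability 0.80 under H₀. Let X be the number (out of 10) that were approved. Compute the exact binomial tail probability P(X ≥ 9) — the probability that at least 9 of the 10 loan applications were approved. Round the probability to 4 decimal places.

X is binomial with n = 10 and p = 0.80.
P(X ≥ 9) = C(10,9)·0.80^9·0.20^1 + C(10,10)·0.80^10·0.20^0.
= 0.268435 + 0.107374 = 0.3758.

P = 0.3758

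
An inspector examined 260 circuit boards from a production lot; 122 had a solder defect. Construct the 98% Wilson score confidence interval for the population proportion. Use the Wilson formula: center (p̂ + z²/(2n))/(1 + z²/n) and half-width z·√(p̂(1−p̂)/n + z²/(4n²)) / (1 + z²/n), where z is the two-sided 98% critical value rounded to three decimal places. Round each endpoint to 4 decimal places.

(0.3986, 0.5411)

Here p̂ = 122/260 = 0.46923 and z = 2.326 (z² = 5.410276).
Denominator 1 + z²/n = 1 + 5.410276/260 = 1.020809.
Adjusted center: (0.46923 + z²/(2n))/1.020809 = 0.46986.
Radicand: p̂(1−p̂)/n + z²/(4n²) = 0.000957897 + 0.000020008 = 0.000977905.
Half-width = 2.326·√0.000977905/1.020809 = 0.07125.
Interval: 0.46986 ± 0.07125 → (0.3986, 0.5411).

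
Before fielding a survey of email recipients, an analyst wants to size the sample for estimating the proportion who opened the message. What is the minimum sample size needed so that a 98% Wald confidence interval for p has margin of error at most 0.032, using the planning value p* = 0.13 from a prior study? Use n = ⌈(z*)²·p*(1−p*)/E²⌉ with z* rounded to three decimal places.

For 98% confidence, z* = 2.326.
p*(1−p*) = 0.13·0.87 = 0.1131.
Required n before rounding: 5.410276 × 0.1131 / 0.032² = 597.561.
Rounding up, n = 598.

n = 598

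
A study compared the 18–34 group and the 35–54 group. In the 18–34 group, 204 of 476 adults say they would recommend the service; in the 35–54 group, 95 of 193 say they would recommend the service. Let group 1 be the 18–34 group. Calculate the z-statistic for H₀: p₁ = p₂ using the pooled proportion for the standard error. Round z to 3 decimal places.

z = -1.500

Sample proportions: p̂₁ = 204/476 = 0.42857 and p̂₂ = 95/193 = 0.49223.
Pooling: p̂ = 299/669 = 0.44694.
SE = √[p̂(1−p̂)(1/n₁+1/n₂)] = √[0.44694·0.55306·(1/476+1/193)] ≈ 0.042427.
z = -0.06366/0.042427 = -1.500.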